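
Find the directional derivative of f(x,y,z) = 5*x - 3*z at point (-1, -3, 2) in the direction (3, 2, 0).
15*sqrt(13)/13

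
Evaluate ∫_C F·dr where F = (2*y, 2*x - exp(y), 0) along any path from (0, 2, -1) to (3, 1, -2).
-E + 6 + exp(2)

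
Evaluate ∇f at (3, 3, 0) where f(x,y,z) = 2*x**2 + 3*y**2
(12, 18, 0)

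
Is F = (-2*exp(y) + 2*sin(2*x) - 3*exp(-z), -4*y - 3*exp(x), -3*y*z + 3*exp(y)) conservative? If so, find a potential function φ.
No, ∇×F = (-3*z + 3*exp(y), 3*exp(-z), -3*exp(x) + 2*exp(y)) ≠ 0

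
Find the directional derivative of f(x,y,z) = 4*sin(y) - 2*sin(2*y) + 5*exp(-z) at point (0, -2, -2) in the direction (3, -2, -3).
sqrt(22)*(8*cos(4) - 8*cos(2) + 15*exp(2))/22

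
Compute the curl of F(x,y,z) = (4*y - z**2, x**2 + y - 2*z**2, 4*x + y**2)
(2*y + 4*z, -2*z - 4, 2*x - 4)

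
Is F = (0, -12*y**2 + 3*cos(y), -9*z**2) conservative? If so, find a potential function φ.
Yes, F is conservative. φ = -4*y**3 - 3*z**3 + 3*sin(y)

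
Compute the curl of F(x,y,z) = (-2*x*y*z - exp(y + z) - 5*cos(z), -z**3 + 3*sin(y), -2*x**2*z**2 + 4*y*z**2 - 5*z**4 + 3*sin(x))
(7*z**2, -2*x*y + 4*x*z**2 - exp(y + z) + 5*sin(z) - 3*cos(x), 2*x*z + exp(y + z))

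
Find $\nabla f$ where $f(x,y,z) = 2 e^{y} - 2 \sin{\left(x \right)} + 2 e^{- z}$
(-2*cos(x), 2*exp(y), -2*exp(-z))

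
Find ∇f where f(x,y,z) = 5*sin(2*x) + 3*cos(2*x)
(-6*sin(2*x) + 10*cos(2*x), 0, 0)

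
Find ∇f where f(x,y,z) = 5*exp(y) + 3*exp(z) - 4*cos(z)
(0, 5*exp(y), 3*exp(z) + 4*sin(z))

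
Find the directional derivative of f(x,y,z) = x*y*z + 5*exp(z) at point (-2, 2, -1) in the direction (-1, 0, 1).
sqrt(2)*(5/2 - E)*exp(-1)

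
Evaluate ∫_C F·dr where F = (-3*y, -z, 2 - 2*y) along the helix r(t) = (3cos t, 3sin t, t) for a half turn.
-6 + 31*pi/2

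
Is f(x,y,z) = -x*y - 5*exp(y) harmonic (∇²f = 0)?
No, ∇²f = -5*exp(y)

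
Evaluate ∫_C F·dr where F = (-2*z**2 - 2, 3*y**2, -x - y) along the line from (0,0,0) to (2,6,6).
140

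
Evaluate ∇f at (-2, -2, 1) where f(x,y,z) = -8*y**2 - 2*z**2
(0, 32, -4)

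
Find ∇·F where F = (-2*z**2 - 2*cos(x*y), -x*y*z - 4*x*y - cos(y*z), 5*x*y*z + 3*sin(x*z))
5*x*y - x*z + 3*x*cos(x*z) - 4*x + 2*y*sin(x*y) + z*sin(y*z)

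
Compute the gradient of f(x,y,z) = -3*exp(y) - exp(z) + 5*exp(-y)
(0, 2*sinh(y) - 8*cosh(y), -exp(z))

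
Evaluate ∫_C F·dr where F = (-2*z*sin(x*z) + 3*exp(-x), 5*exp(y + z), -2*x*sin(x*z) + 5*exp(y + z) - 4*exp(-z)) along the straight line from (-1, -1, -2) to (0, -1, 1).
-4*exp(2) - 5*exp(-3) - 2*cos(2) + 4*exp(-1) + 4 + 3*E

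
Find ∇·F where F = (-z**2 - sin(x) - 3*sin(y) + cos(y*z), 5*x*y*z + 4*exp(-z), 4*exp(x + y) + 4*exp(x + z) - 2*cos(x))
5*x*z + 4*exp(x + z) - cos(x)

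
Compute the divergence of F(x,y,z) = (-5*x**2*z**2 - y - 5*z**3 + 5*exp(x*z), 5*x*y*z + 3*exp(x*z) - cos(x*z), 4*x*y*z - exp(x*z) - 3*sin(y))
4*x*y - 10*x*z**2 + 5*x*z - x*exp(x*z) + 5*z*exp(x*z)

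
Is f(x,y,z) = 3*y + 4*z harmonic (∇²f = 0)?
Yes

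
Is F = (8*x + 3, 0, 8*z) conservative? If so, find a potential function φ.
Yes, F is conservative. φ = 4*x**2 + 3*x + 4*z**2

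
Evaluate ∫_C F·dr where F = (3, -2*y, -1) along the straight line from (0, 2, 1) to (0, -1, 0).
4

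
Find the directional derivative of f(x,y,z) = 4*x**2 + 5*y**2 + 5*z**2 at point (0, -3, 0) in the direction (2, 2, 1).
-20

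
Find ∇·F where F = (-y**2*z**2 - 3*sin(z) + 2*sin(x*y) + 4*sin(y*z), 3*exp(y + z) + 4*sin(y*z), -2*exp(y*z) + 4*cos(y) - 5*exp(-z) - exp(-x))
-2*y*exp(y*z) + 2*y*cos(x*y) + 4*z*cos(y*z) + 3*exp(y + z) + 5*exp(-z)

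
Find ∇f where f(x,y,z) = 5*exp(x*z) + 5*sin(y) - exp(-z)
(5*z*exp(x*z), 5*cos(y), 5*x*exp(x*z) + exp(-z))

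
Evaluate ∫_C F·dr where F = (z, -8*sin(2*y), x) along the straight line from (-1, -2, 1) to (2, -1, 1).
4*cos(2) - 4*cos(4) + 3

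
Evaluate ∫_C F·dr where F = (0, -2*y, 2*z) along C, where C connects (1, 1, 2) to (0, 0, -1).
-2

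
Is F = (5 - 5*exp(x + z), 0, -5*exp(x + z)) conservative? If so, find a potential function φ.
Yes, F is conservative. φ = 5*x - 5*exp(x + z)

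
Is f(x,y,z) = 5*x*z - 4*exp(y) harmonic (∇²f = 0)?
No, ∇²f = -4*exp(y)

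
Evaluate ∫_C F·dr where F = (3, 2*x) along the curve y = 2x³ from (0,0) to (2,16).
54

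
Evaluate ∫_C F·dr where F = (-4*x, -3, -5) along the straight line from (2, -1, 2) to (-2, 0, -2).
17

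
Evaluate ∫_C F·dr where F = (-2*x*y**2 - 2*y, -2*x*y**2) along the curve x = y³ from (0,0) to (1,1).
-31/12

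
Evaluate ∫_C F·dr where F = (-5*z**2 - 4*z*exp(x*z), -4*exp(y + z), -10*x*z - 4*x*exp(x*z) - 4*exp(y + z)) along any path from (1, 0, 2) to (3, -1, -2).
-40 - 4*exp(-3) - 4*exp(-6) + 8*exp(2)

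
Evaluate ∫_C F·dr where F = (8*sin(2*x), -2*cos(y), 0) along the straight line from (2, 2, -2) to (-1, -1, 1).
4*cos(4) - 4*cos(2) + 2*sin(1) + 2*sin(2)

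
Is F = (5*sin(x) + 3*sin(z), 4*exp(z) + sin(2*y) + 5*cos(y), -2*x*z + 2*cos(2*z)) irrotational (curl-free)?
No, ∇×F = (-4*exp(z), 2*z + 3*cos(z), 0)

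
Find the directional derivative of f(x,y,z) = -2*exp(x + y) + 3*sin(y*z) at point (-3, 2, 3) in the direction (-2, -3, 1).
sqrt(14)*(-21*E*cos(6) + 10)*exp(-1)/14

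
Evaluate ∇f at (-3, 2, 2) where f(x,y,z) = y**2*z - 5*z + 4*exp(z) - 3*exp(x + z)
(-3*exp(-1), 8, -3*exp(-1) - 1 + 4*exp(2))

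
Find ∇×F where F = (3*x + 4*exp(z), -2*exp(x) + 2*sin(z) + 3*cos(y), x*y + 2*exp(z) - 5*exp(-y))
(x - 2*cos(z) + 5*exp(-y), -y + 4*exp(z), -2*exp(x))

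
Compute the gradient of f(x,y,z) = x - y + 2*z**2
(1, -1, 4*z)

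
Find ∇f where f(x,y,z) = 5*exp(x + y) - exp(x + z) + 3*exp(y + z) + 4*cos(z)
(5*exp(x + y) - exp(x + z), 5*exp(x + y) + 3*exp(y + z), -exp(x + z) + 3*exp(y + z) - 4*sin(z))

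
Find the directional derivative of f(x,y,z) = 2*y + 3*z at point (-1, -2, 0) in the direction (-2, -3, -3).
-15*sqrt(22)/22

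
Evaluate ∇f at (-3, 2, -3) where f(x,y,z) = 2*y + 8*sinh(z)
(0, 2, 8*cosh(3))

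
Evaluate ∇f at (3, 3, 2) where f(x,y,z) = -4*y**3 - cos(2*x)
(2*sin(6), -108, 0)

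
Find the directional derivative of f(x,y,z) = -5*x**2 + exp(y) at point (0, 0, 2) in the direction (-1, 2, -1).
sqrt(6)/3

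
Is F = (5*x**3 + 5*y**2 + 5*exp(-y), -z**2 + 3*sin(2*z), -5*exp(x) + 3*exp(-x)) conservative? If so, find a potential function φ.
No, ∇×F = (2*z - 6*cos(2*z), 5*exp(x) + 3*exp(-x), -10*y + 5*exp(-y)) ≠ 0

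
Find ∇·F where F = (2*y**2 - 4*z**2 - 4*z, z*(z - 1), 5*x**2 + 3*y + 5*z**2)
10*z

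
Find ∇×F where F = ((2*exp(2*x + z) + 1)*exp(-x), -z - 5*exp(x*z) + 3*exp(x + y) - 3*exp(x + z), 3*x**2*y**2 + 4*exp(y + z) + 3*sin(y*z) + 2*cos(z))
(6*x**2*y + 5*x*exp(x*z) + 3*z*cos(y*z) + 3*exp(x + z) + 4*exp(y + z) + 1, -6*x*y**2 + 2*exp(x + z), -5*z*exp(x*z) + 3*exp(x + y) - 3*exp(x + z))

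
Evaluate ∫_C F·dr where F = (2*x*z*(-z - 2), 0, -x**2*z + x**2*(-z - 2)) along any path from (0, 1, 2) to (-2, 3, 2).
-32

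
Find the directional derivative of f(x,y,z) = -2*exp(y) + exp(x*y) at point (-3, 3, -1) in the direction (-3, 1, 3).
2*sqrt(19)*(-exp(12) - 6)*exp(-9)/19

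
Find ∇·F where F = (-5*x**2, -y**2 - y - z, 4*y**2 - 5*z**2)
-10*x - 2*y - 10*z - 1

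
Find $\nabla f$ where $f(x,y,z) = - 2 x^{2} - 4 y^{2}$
(-4*x, -8*y, 0)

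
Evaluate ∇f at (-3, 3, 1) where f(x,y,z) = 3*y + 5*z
(0, 3, 5)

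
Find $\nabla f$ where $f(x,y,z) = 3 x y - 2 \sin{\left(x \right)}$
(3*y - 2*cos(x), 3*x, 0)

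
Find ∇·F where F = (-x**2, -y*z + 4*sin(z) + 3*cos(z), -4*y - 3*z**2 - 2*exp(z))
-2*x - 7*z - 2*exp(z)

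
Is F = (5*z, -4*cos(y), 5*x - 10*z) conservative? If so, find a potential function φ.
Yes, F is conservative. φ = 5*x*z - 5*z**2 - 4*sin(y)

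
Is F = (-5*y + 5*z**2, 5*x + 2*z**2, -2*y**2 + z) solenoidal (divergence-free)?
No, ∇·F = 1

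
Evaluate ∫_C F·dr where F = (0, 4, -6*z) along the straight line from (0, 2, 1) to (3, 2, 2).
-9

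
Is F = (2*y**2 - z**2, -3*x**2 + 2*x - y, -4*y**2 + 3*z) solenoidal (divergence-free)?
No, ∇·F = 2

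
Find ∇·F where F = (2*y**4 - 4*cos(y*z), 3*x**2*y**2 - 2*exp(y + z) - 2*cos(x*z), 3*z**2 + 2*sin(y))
6*x**2*y + 6*z - 2*exp(y + z)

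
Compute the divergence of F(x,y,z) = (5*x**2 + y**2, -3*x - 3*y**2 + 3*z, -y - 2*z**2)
10*x - 6*y - 4*z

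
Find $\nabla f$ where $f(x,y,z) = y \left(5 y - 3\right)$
(0, 10*y - 3, 0)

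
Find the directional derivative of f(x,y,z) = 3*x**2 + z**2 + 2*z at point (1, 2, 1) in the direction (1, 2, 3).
9*sqrt(14)/7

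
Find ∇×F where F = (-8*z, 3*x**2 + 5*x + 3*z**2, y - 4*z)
(1 - 6*z, -8, 6*x + 5)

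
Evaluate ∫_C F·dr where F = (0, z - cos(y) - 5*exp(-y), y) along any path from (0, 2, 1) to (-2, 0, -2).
-5*exp(-2) + sin(2) + 3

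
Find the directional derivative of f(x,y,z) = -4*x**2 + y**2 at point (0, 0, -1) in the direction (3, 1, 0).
0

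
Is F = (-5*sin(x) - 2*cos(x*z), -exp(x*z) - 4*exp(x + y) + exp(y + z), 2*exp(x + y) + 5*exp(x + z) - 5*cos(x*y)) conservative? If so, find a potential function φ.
No, ∇×F = (x*exp(x*z) + 5*x*sin(x*y) + 2*exp(x + y) - exp(y + z), 2*x*sin(x*z) - 5*y*sin(x*y) - 2*exp(x + y) - 5*exp(x + z), -z*exp(x*z) - 4*exp(x + y)) ≠ 0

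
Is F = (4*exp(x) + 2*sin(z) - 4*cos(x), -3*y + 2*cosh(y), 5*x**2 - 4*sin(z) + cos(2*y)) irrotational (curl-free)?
No, ∇×F = (-2*sin(2*y), -10*x + 2*cos(z), 0)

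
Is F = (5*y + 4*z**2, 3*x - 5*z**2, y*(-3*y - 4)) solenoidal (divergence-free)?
Yes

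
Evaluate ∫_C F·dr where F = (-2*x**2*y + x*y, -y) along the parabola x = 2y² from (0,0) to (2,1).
-243/70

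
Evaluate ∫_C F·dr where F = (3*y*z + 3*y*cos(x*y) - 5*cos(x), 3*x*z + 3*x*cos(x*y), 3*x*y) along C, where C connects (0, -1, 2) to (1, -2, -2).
-5*sin(1) - 3*sin(2) + 12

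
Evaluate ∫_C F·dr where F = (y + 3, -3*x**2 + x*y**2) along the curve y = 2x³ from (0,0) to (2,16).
11782/5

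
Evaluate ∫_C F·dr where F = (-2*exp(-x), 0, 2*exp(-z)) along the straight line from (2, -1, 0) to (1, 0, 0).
-(2 - 2*E)*exp(-2)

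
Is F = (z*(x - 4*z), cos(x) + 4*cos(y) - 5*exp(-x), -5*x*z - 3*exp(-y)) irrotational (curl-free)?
No, ∇×F = (3*exp(-y), x - 3*z, -sin(x) + 5*exp(-x))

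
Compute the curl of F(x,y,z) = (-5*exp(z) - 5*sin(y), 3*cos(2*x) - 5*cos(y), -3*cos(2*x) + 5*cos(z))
(0, -5*exp(z) - 6*sin(2*x), -6*sin(2*x) + 5*cos(y))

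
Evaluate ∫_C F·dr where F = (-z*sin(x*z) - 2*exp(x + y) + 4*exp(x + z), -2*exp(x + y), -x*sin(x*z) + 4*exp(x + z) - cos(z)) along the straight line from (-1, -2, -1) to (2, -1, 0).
-2*E - sqrt(2)*sin(pi/4 + 1) - 4*exp(-2) + 2*exp(-3) + 1 + 4*exp(2)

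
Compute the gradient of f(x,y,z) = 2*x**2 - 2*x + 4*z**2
(4*x - 2, 0, 8*z)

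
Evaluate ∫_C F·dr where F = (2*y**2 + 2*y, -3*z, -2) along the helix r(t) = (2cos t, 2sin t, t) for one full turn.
-12*pi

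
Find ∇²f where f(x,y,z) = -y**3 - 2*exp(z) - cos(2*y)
-6*y - 2*exp(z) + 4*cos(2*y)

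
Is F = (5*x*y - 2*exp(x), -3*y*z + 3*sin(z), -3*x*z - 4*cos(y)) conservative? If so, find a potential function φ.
No, ∇×F = (3*y + 4*sin(y) - 3*cos(z), 3*z, -5*x) ≠ 0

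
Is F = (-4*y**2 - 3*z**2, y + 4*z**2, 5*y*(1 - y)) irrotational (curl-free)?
No, ∇×F = (-10*y - 8*z + 5, -6*z, 8*y)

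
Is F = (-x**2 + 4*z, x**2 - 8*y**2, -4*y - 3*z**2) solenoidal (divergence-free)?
No, ∇·F = -2*x - 16*y - 6*z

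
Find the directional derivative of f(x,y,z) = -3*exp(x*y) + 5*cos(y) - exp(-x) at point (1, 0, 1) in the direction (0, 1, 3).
-3*sqrt(10)/10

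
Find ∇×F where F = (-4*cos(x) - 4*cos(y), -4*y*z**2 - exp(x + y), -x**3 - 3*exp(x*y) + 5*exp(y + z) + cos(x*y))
(-3*x*exp(x*y) - x*sin(x*y) + 8*y*z + 5*exp(y + z), 3*x**2 + 3*y*exp(x*y) + y*sin(x*y), -exp(x + y) - 4*sin(y))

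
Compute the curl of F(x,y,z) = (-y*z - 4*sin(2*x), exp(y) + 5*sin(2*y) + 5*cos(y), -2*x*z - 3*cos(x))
(0, -y + 2*z - 3*sin(x), z)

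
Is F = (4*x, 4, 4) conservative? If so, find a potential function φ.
Yes, F is conservative. φ = 2*x**2 + 4*y + 4*z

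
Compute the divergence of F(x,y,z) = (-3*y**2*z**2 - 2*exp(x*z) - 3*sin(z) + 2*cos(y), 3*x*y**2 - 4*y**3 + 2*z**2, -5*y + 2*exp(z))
6*x*y - 12*y**2 - 2*z*exp(x*z) + 2*exp(z)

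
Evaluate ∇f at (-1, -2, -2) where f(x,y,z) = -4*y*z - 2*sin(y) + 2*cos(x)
(2*sin(1), 8 - 2*cos(2), 8)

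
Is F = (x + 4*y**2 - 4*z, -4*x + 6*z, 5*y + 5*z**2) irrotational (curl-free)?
No, ∇×F = (-1, -4, -8*y - 4)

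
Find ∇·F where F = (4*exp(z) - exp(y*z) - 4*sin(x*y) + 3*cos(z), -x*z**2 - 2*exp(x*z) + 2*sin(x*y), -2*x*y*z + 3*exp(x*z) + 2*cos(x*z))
-2*x*y + 3*x*exp(x*z) - 2*x*sin(x*z) + 2*x*cos(x*y) - 4*y*cos(x*y)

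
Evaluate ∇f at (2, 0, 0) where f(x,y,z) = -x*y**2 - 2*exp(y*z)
(0, 0, 0)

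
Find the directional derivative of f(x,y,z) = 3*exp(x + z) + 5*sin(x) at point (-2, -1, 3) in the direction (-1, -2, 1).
-5*sqrt(6)*cos(2)/6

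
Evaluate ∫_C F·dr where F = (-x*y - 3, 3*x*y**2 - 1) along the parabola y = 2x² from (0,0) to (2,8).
5990/7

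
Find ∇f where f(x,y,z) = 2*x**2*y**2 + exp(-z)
(4*x*y**2, 4*x**2*y, -exp(-z))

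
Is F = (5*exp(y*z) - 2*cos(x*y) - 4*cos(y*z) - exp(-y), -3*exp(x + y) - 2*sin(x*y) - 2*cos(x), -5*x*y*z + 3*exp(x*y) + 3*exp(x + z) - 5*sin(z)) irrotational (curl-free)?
No, ∇×F = (x*(-5*z + 3*exp(x*y)), 5*y*z - 3*y*exp(x*y) + 5*y*exp(y*z) + 4*y*sin(y*z) - 3*exp(x + z), -2*x*sin(x*y) - 2*y*cos(x*y) - 5*z*exp(y*z) - 4*z*sin(y*z) - 3*exp(x + y) + 2*sin(x) - exp(-y))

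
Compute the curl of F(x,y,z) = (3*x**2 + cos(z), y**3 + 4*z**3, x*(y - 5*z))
(x - 12*z**2, -y + 5*z - sin(z), 0)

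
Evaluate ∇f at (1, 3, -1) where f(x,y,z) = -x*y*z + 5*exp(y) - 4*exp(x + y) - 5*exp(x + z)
(-4*exp(4) - 2, -4*exp(4) + 1 + 5*exp(3), -8)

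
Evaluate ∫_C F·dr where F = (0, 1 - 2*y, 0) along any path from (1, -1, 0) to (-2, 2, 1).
0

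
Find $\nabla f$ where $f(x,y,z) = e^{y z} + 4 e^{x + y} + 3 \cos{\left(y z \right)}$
(4*exp(x + y), z*exp(y*z) - 3*z*sin(y*z) + 4*exp(x + y), y*(exp(y*z) - 3*sin(y*z)))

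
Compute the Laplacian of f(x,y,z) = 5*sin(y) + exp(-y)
-5*sin(y) + exp(-y)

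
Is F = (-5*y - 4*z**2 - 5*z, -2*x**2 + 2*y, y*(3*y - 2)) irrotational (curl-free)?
No, ∇×F = (6*y - 2, -8*z - 5, 5 - 4*x)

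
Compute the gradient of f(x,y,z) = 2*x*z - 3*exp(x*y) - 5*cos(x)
(-3*y*exp(x*y) + 2*z + 5*sin(x), -3*x*exp(x*y), 2*x)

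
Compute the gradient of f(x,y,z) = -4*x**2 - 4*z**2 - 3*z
(-8*x, 0, -8*z - 3)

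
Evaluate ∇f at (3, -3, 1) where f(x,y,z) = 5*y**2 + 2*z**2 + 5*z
(0, -30, 9)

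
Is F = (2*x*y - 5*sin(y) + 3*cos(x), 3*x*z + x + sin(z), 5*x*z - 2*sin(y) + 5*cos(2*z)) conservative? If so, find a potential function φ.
No, ∇×F = (-3*x - 2*cos(y) - cos(z), -5*z, -2*x + 3*z + 5*cos(y) + 1) ≠ 0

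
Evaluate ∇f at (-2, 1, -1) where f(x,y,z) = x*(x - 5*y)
(-9, 10, 0)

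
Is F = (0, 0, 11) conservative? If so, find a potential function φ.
Yes, F is conservative. φ = 11*z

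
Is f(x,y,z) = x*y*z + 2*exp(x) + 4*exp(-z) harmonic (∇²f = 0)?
No, ∇²f = 2*exp(x) + 4*exp(-z)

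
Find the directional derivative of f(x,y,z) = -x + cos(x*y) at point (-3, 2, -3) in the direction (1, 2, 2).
-1/3 - 4*sin(6)/3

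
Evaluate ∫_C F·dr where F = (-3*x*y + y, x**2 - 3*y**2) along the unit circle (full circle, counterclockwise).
-pi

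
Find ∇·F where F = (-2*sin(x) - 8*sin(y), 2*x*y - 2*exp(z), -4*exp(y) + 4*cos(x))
2*x - 2*cos(x)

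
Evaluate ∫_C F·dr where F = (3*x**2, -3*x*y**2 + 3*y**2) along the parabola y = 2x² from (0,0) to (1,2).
15/7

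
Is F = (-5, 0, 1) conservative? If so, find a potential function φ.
Yes, F is conservative. φ = -5*x + z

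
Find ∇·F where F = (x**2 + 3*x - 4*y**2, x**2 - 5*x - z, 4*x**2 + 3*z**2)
2*x + 6*z + 3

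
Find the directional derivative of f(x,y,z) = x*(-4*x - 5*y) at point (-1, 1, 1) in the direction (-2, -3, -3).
-21*sqrt(22)/22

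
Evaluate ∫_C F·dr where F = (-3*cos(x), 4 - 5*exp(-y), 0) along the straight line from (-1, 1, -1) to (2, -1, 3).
-8 - 3*sin(2) - 3*sin(1) - 5*exp(-1) + 5*E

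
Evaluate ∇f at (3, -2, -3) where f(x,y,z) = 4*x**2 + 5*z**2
(24, 0, -30)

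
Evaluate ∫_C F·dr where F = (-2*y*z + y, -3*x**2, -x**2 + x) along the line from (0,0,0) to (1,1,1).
-1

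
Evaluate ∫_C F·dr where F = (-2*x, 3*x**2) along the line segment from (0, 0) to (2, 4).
12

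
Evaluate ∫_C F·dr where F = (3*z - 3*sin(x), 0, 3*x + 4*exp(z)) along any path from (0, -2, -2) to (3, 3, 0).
3*cos(3) - 4*exp(-2) + 1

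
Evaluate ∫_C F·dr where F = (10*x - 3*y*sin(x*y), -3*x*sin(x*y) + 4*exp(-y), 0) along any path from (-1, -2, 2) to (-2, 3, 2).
-4*exp(-3) - 3*cos(2) + 3*cos(6) + 15 + 4*exp(2)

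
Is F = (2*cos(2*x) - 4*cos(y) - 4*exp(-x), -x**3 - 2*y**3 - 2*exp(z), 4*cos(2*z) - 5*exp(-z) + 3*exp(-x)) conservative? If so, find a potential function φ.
No, ∇×F = (2*exp(z), 3*exp(-x), -3*x**2 - 4*sin(y)) ≠ 0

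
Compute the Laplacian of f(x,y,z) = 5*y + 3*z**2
6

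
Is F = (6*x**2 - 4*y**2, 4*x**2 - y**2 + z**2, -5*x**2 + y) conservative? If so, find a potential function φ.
No, ∇×F = (1 - 2*z, 10*x, 8*x + 8*y) ≠ 0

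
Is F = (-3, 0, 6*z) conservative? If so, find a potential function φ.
Yes, F is conservative. φ = -3*x + 3*z**2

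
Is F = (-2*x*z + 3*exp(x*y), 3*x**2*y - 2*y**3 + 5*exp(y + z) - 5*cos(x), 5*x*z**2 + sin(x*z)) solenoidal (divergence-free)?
No, ∇·F = 3*x**2 + 10*x*z + x*cos(x*z) - 6*y**2 + 3*y*exp(x*y) - 2*z + 5*exp(y + z)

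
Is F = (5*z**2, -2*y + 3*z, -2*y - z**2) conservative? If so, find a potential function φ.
No, ∇×F = (-5, 10*z, 0) ≠ 0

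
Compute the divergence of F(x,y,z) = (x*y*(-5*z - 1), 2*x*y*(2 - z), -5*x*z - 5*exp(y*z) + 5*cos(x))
-2*x*z - x - 5*y*z - 5*y*exp(y*z) - y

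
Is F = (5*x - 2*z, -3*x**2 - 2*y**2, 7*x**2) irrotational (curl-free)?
No, ∇×F = (0, -14*x - 2, -6*x)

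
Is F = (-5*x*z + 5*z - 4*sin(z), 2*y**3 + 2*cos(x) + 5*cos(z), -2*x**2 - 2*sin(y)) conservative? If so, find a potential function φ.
No, ∇×F = (5*sin(z) - 2*cos(y), -x - 4*cos(z) + 5, -2*sin(x)) ≠ 0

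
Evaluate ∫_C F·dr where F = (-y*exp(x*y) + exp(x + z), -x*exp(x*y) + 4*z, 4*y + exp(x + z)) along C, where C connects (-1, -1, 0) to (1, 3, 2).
2*sinh(1) + 24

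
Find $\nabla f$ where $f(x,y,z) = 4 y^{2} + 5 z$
(0, 8*y, 5)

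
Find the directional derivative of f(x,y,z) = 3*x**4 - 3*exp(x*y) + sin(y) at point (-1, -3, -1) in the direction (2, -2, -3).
2*sqrt(17)*(-12 - cos(3) + 6*exp(3))/17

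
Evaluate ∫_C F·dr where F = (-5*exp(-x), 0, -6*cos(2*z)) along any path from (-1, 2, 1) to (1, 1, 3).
-5*E - 3*sin(6) + 5*exp(-1) + 3*sin(2)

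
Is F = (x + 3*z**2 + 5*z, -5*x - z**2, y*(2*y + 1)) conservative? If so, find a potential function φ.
No, ∇×F = (4*y + 2*z + 1, 6*z + 5, -5) ≠ 0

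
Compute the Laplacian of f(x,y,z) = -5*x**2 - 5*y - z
-10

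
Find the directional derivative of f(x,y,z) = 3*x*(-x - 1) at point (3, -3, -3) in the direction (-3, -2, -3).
63*sqrt(22)/22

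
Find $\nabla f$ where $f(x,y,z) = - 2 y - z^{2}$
(0, -2, -2*z)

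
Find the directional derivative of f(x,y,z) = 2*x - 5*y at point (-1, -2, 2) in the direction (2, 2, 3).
-6*sqrt(17)/17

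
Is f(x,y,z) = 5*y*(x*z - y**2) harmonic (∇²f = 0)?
No, ∇²f = -30*y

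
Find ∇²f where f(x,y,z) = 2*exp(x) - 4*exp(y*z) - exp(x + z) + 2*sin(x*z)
-2*x**2*sin(x*z) - 4*y**2*exp(y*z) - 4*z**2*exp(y*z) - 2*z**2*sin(x*z) + 2*exp(x) - 2*exp(x + z)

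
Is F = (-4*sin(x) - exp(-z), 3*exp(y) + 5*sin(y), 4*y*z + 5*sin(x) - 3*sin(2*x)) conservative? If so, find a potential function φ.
No, ∇×F = (4*z, -5*cos(x) + 6*cos(2*x) + exp(-z), 0) ≠ 0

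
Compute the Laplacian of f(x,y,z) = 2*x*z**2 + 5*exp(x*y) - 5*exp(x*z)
5*x**2*exp(x*y) - x*(5*x*exp(x*z) - 4) + 5*y**2*exp(x*y) - 5*z**2*exp(x*z)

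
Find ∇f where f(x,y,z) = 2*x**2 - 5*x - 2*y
(4*x - 5, -2, 0)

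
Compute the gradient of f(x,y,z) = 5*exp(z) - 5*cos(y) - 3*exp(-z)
(0, 5*sin(y), 5*exp(z) + 3*exp(-z))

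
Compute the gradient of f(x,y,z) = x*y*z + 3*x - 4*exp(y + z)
(y*z + 3, x*z - 4*exp(y + z), x*y - 4*exp(y + z))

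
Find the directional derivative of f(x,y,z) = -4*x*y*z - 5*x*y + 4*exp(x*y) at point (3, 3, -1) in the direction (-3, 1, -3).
sqrt(19)*(6 - 24*exp(9)/19)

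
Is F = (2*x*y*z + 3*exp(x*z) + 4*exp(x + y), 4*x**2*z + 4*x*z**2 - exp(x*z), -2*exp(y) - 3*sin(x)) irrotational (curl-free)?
No, ∇×F = (-4*x**2 - 8*x*z + x*exp(x*z) - 2*exp(y), 2*x*y + 3*x*exp(x*z) + 3*cos(x), 6*x*z + 4*z**2 - z*exp(x*z) - 4*exp(x + y))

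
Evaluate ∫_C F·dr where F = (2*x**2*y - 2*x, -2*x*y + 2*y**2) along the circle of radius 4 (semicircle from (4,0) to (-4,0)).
-64*pi - 256/3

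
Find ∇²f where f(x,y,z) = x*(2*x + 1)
4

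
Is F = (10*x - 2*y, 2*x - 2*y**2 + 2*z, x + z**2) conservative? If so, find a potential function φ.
No, ∇×F = (-2, -1, 4) ≠ 0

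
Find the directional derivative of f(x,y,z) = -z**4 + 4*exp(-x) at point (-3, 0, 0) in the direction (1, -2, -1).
-2*sqrt(6)*exp(3)/3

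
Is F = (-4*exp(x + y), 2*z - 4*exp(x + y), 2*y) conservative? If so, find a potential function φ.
Yes, F is conservative. φ = 2*y*z - 4*exp(x + y)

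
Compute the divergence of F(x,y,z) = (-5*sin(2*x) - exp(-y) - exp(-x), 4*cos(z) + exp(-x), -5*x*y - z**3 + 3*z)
-3*z**2 - 10*cos(2*x) + 3 + exp(-x)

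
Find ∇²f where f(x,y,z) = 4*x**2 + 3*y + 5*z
8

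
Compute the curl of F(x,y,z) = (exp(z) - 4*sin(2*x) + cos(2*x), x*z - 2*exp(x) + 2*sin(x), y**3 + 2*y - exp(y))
(-x + 3*y**2 - exp(y) + 2, exp(z), z - 2*exp(x) + 2*cos(x))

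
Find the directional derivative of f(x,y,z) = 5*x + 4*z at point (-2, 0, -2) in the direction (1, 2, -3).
-sqrt(14)/2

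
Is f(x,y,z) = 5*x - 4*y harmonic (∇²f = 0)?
Yes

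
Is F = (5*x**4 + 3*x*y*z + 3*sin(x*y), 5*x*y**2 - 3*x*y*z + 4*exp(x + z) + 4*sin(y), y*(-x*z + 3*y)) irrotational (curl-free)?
No, ∇×F = (3*x*y - x*z + 6*y - 4*exp(x + z), y*(3*x + z), -3*x*z - 3*x*cos(x*y) + 5*y**2 - 3*y*z + 4*exp(x + z))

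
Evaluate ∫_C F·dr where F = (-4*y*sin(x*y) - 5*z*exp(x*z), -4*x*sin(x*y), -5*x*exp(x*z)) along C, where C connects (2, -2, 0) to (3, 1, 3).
-5*exp(9) + 4*cos(3) - 4*cos(4) + 5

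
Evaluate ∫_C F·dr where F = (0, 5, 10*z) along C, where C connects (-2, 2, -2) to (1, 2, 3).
25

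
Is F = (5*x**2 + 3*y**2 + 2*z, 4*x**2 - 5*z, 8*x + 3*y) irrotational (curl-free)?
No, ∇×F = (8, -6, 8*x - 6*y)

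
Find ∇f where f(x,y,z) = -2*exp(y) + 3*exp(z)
(0, -2*exp(y), 3*exp(z))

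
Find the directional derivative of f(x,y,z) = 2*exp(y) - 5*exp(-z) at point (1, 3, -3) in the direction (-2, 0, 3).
15*sqrt(13)*exp(3)/13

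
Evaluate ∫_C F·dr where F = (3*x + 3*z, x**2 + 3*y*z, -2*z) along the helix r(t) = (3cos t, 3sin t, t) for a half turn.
pi*(-63 - 4*pi)/4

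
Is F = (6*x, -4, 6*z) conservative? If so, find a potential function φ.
Yes, F is conservative. φ = 3*x**2 - 4*y + 3*z**2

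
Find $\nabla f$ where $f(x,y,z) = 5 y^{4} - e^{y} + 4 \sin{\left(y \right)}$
(0, 20*y**3 - exp(y) + 4*cos(y), 0)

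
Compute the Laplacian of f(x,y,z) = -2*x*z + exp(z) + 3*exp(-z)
exp(z) + 3*exp(-z)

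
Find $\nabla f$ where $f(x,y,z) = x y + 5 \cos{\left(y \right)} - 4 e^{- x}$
(y + 4*exp(-x), x - 5*sin(y), 0)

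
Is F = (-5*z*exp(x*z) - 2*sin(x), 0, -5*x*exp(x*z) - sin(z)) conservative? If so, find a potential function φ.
Yes, F is conservative. φ = -5*exp(x*z) + 2*cos(x) + cos(z)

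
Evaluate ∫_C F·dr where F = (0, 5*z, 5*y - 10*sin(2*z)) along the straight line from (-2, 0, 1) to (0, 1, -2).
-10 + 5*cos(4) - 5*cos(2)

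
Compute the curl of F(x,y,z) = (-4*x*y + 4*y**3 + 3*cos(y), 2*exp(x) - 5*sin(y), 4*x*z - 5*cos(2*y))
(10*sin(2*y), -4*z, 4*x - 12*y**2 + 2*exp(x) + 3*sin(y))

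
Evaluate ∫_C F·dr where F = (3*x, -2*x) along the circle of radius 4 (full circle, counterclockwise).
-32*pi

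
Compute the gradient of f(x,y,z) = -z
(0, 0, -1)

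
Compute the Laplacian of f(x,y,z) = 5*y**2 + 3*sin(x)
10 - 3*sin(x)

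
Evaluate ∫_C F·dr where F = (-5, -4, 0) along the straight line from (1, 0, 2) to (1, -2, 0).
8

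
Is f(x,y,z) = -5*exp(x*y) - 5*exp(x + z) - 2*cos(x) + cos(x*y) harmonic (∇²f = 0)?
No, ∇²f = -x**2*(5*exp(x*y) + cos(x*y)) - 5*y**2*exp(x*y) - y**2*cos(x*y) - 10*exp(x + z) + 2*cos(x)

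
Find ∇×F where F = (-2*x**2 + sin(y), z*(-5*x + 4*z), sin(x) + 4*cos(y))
(5*x - 8*z - 4*sin(y), -cos(x), -5*z - cos(y))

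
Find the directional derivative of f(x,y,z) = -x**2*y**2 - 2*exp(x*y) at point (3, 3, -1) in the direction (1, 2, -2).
-6*exp(9) - 54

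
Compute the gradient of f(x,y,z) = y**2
(0, 2*y, 0)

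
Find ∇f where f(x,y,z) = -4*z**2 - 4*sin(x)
(-4*cos(x), 0, -8*z)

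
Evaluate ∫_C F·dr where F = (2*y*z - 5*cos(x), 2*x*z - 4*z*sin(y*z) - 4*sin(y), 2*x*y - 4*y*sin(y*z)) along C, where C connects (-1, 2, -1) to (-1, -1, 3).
4*cos(3) + 2 + 4*cos(1) - 8*cos(2)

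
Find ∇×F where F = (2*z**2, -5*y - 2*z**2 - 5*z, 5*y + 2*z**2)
(4*z + 10, 4*z, 0)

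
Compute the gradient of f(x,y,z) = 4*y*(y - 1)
(0, 8*y - 4, 0)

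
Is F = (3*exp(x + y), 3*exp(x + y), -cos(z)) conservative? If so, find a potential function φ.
Yes, F is conservative. φ = 3*exp(x + y) - sin(z)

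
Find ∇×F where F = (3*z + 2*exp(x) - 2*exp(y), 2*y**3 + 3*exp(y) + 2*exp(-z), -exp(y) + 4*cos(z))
(-exp(y) + 2*exp(-z), 3, 2*exp(y))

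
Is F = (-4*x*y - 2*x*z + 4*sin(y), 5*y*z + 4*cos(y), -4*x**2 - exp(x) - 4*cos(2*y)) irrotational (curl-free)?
No, ∇×F = (-5*y + 8*sin(2*y), 6*x + exp(x), 4*x - 4*cos(y))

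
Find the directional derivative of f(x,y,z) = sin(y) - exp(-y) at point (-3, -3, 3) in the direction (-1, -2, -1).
-sqrt(6)*(cos(3) + exp(3))/3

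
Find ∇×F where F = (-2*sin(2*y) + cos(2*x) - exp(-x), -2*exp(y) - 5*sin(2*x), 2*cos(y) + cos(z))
(-2*sin(y), 0, -10*cos(2*x) + 4*cos(2*y))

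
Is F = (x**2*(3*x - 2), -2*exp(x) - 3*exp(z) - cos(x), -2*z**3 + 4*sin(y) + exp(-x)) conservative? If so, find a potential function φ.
No, ∇×F = (3*exp(z) + 4*cos(y), exp(-x), -2*exp(x) + sin(x)) ≠ 0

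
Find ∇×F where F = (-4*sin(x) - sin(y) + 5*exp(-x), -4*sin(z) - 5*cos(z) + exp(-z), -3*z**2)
(-5*sin(z) + 4*cos(z) + exp(-z), 0, cos(y))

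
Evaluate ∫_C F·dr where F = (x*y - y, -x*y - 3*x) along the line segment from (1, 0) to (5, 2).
-44/3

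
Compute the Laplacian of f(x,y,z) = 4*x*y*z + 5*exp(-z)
5*exp(-z)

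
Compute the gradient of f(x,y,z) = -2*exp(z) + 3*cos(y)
(0, -3*sin(y), -2*exp(z))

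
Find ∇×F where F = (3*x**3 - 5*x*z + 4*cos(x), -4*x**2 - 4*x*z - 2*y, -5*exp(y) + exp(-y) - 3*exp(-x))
(4*x - 5*exp(y) - exp(-y), -5*x - 3*exp(-x), -8*x - 4*z)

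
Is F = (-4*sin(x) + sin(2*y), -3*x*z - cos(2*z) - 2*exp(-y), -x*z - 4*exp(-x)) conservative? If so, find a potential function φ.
No, ∇×F = (3*x - 2*sin(2*z), z - 4*exp(-x), -3*z - 2*cos(2*y)) ≠ 0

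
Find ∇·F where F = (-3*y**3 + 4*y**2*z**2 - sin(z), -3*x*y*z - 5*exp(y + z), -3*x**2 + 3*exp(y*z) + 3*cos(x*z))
-3*x*z - 3*x*sin(x*z) + 3*y*exp(y*z) - 5*exp(y + z)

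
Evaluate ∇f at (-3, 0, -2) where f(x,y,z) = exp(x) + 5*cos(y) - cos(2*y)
(exp(-3), 0, 0)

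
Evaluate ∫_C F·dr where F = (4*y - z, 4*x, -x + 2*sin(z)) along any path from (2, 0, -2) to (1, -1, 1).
-9 - 2*cos(1) + 2*cos(2)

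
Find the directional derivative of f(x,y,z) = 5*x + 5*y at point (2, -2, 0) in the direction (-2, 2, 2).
0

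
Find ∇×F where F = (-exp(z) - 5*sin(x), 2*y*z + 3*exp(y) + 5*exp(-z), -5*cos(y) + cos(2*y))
(-2*y + 5*sin(y) - 2*sin(2*y) + 5*exp(-z), -exp(z), 0)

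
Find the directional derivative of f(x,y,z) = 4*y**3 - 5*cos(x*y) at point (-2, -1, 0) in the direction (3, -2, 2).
sqrt(17)*(-24 + 5*sin(2))/17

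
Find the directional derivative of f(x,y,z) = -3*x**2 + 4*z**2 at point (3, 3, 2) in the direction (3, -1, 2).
-11*sqrt(14)/7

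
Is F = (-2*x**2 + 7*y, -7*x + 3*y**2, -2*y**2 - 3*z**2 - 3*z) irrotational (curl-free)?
No, ∇×F = (-4*y, 0, -14)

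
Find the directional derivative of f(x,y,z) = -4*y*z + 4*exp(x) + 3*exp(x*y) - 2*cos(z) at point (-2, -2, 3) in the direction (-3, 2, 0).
6*sqrt(13)*(-4*exp(2) - 2 + exp(6))*exp(-2)/13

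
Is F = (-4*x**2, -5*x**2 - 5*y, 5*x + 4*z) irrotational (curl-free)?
No, ∇×F = (0, -5, -10*x)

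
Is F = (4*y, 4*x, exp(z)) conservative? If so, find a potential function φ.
Yes, F is conservative. φ = 4*x*y + exp(z)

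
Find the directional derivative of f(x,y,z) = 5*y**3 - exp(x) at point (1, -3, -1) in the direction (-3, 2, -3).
3*sqrt(22)*(E + 90)/22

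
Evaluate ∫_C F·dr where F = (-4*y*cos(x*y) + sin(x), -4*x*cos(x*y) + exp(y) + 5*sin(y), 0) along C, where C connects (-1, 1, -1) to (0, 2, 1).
-4*sin(1) - E - 1 - 5*cos(2) + 6*cos(1) + exp(2)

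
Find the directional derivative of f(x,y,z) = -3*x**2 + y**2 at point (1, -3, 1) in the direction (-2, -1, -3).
9*sqrt(14)/7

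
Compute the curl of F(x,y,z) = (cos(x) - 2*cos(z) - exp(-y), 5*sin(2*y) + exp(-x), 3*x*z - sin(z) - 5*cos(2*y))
(10*sin(2*y), -3*z + 2*sin(z), -exp(-y) - exp(-x))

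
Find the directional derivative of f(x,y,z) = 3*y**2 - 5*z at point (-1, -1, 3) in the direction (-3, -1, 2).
-2*sqrt(14)/7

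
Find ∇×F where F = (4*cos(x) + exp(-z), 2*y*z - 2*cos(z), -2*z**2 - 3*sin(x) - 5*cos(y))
(-2*y + 5*sin(y) - 2*sin(z), 3*cos(x) - exp(-z), 0)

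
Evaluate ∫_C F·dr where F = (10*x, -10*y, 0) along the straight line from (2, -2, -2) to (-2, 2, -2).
0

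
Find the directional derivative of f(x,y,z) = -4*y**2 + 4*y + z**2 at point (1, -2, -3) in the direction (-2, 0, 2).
-3*sqrt(2)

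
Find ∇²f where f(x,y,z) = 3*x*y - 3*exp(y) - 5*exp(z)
-3*exp(y) - 5*exp(z)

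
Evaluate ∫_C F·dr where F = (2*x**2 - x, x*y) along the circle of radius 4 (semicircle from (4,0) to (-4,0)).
-128/3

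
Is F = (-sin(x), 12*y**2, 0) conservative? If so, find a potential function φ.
Yes, F is conservative. φ = 4*y**3 + cos(x)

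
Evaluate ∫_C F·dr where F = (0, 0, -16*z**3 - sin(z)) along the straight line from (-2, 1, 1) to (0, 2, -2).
-60 - cos(1) + cos(2)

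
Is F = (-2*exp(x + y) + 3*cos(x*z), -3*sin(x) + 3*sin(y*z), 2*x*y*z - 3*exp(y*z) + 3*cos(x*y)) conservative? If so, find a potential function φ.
No, ∇×F = (2*x*z - 3*x*sin(x*y) - 3*y*cos(y*z) - 3*z*exp(y*z), -3*x*sin(x*z) - 2*y*z + 3*y*sin(x*y), 2*exp(x + y) - 3*cos(x)) ≠ 0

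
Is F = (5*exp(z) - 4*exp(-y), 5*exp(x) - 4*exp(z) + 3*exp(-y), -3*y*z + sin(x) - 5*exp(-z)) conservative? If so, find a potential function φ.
No, ∇×F = (-3*z + 4*exp(z), 5*exp(z) - cos(x), 5*exp(x) - 4*exp(-y)) ≠ 0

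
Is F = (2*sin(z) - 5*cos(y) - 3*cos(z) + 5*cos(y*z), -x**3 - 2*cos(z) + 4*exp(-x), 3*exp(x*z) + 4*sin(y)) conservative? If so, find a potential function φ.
No, ∇×F = (-2*sin(z) + 4*cos(y), -5*y*sin(y*z) - 3*z*exp(x*z) + 3*sin(z) + 2*cos(z), -3*x**2 + 5*z*sin(y*z) - 5*sin(y) - 4*exp(-x)) ≠ 0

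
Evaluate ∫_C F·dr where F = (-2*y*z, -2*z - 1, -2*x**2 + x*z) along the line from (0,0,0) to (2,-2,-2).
2/3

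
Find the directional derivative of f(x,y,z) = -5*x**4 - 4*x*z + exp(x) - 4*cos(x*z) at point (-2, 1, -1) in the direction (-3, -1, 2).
-sqrt(14)*(3 + 4*exp(2)*sin(2) + 476*exp(2))*exp(-2)/14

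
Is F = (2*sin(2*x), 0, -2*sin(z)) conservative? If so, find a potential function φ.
Yes, F is conservative. φ = -cos(2*x) + 2*cos(z)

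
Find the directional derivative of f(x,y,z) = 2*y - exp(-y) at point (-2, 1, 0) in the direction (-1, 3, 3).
3*sqrt(19)*(1 + 2*E)*exp(-1)/19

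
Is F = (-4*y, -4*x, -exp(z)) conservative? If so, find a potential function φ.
Yes, F is conservative. φ = -4*x*y - exp(z)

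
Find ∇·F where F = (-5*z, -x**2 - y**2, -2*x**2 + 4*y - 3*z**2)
-2*y - 6*z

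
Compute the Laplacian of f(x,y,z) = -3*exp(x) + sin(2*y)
-3*exp(x) - 4*sin(2*y)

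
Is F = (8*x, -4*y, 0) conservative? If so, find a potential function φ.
Yes, F is conservative. φ = 4*x**2 - 2*y**2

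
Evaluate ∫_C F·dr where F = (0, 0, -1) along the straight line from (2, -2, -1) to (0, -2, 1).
-2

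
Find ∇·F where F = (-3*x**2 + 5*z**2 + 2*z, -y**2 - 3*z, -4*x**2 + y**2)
-6*x - 2*y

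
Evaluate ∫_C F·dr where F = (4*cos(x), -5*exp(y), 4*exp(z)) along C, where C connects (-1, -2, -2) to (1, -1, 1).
-5*exp(-1) + exp(-2) + 8*sin(1) + 4*E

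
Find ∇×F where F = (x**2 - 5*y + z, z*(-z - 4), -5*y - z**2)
(2*z - 1, 1, 5)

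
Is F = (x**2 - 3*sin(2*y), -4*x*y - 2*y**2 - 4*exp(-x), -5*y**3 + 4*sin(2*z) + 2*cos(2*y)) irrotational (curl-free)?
No, ∇×F = (-15*y**2 - 4*sin(2*y), 0, -4*y + 6*cos(2*y) + 4*exp(-x))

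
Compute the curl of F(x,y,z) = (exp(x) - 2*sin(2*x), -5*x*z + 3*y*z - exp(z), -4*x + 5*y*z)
(5*x - 3*y + 5*z + exp(z), 4, -5*z)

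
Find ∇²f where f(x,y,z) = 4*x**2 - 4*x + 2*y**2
12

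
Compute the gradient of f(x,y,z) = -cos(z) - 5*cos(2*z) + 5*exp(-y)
(0, -5*exp(-y), (20*cos(z) + 1)*sin(z))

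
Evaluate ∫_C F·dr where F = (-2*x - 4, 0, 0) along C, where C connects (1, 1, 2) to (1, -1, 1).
0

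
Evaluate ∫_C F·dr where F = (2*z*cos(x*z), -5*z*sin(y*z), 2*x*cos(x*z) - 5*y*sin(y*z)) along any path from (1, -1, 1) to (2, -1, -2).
-5*cos(1) + 5*cos(2) - 2*sin(1) - 2*sin(4)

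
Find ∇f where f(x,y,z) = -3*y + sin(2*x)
(2*cos(2*x), -3, 0)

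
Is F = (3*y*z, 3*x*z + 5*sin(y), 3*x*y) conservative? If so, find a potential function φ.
Yes, F is conservative. φ = 3*x*y*z - 5*cos(y)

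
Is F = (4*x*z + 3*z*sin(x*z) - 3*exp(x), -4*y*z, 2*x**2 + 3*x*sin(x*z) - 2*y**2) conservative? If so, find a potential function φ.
Yes, F is conservative. φ = 2*x**2*z - 2*y**2*z - 3*exp(x) - 3*cos(x*z)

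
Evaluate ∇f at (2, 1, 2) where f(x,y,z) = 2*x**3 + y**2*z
(24, 4, 1)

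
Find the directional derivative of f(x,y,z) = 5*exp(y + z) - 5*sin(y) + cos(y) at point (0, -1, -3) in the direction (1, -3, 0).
3*sqrt(10)*(-5 - (-5*cos(1) + sin(1))*exp(4))*exp(-4)/10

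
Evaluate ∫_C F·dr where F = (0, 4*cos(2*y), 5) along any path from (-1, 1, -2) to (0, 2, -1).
-2*sin(2) + 2*sin(4) + 5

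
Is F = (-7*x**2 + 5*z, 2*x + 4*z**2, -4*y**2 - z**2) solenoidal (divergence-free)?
No, ∇·F = -14*x - 2*z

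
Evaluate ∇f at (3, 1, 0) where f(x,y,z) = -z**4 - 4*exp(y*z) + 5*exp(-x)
(-5*exp(-3), 0, -4)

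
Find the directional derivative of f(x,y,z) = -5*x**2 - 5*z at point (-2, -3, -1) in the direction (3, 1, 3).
45*sqrt(19)/19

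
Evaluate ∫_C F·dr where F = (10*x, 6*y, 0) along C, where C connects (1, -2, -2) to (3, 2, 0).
40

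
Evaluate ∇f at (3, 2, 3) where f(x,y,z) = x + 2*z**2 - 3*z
(1, 0, 9)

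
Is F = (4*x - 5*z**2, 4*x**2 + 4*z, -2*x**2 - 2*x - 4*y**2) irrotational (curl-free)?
No, ∇×F = (-8*y - 4, 4*x - 10*z + 2, 8*x)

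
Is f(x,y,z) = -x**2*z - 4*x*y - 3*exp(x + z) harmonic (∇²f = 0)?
No, ∇²f = -2*z - 6*exp(x + z)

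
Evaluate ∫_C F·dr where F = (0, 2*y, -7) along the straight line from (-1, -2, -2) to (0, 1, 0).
-17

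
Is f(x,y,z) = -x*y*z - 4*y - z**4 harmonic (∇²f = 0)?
No, ∇²f = -12*z**2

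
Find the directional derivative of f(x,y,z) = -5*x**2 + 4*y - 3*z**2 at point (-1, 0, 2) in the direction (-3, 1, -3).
10*sqrt(19)/19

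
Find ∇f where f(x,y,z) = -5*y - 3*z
(0, -5, -3)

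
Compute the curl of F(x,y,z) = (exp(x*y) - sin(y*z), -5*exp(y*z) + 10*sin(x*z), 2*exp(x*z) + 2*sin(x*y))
(2*x*cos(x*y) - 10*x*cos(x*z) + 5*y*exp(y*z), -2*y*cos(x*y) - y*cos(y*z) - 2*z*exp(x*z), -x*exp(x*y) + 10*z*cos(x*z) + z*cos(y*z))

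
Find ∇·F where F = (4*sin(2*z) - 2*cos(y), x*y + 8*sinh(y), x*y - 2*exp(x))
x + 8*cosh(y)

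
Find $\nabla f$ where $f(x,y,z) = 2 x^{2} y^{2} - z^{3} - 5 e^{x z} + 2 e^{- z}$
(4*x*y**2 - 5*z*exp(x*z), 4*x**2*y, -5*x*exp(x*z) - 3*z**2 - 2*exp(-z))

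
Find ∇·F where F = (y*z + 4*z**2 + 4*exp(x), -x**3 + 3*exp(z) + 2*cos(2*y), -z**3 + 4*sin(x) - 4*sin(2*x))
-3*z**2 + 4*exp(x) - 4*sin(2*y)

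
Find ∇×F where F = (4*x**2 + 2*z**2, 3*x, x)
(0, 4*z - 1, 3)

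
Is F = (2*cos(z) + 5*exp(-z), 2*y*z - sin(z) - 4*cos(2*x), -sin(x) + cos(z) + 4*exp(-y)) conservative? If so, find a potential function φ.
No, ∇×F = (-2*y + cos(z) - 4*exp(-y), -2*sin(z) + cos(x) - 5*exp(-z), 8*sin(2*x)) ≠ 0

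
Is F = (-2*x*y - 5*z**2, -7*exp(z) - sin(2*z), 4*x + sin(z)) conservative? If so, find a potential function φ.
No, ∇×F = (7*exp(z) + 2*cos(2*z), -10*z - 4, 2*x) ≠ 0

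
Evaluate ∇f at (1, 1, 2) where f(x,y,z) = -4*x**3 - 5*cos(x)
(-12 + 5*sin(1), 0, 0)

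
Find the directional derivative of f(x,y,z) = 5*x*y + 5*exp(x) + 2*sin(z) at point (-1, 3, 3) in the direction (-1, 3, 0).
sqrt(10)*(-6*E - 1)*exp(-1)/2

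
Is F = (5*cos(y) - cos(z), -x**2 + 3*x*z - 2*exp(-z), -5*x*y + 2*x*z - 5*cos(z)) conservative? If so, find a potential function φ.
No, ∇×F = (-8*x - 2*exp(-z), 5*y - 2*z + sin(z), -2*x + 3*z + 5*sin(y)) ≠ 0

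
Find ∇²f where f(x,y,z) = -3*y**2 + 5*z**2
4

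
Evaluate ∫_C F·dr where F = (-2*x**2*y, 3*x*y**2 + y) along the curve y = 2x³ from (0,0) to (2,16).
111872/15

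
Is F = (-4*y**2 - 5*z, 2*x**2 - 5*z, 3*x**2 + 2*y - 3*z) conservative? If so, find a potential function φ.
No, ∇×F = (7, -6*x - 5, 4*x + 8*y) ≠ 0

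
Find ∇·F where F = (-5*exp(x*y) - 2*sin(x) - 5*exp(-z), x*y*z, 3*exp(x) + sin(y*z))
x*z - 5*y*exp(x*y) + y*cos(y*z) - 2*cos(x)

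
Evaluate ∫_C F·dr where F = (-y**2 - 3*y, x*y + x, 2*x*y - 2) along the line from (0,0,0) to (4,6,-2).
-52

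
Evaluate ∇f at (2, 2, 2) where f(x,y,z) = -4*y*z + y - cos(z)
(0, -7, -8 + sin(2))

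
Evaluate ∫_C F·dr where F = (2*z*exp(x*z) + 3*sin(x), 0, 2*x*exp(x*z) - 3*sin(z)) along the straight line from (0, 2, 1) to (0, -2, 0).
3 - 3*cos(1)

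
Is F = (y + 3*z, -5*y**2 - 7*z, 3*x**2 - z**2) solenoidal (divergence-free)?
No, ∇·F = -10*y - 2*z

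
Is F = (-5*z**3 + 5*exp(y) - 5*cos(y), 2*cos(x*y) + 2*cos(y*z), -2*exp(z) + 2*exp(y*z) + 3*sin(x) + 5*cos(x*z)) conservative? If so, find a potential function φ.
No, ∇×F = (2*y*sin(y*z) + 2*z*exp(y*z), -15*z**2 + 5*z*sin(x*z) - 3*cos(x), -2*y*sin(x*y) - 5*exp(y) - 5*sin(y)) ≠ 0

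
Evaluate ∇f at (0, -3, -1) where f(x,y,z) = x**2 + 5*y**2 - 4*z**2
(0, -30, 8)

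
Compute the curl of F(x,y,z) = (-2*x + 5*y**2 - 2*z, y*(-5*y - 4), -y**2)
(-2*y, -2, -10*y)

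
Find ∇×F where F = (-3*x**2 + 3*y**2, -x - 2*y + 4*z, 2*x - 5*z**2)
(-4, -2, -6*y - 1)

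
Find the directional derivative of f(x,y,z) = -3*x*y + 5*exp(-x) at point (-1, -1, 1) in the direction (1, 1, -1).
sqrt(3)*(6 - 5*E)/3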